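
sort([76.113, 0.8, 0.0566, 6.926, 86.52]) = [0.0566, 0.8, 6.926, 76.113, 86.52]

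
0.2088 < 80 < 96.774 True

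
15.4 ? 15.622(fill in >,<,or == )<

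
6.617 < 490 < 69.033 False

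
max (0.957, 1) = 1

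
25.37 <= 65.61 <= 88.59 True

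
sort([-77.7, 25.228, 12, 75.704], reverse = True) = [75.704, 25.228, 12, -77.7]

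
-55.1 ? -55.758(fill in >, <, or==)>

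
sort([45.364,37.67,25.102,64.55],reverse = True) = [64.55,45.364,37.67,25.102]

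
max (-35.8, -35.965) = -35.8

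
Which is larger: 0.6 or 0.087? 0.6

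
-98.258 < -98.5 False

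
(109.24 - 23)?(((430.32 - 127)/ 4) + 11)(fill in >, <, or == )<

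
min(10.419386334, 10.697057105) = 10.419386334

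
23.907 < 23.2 False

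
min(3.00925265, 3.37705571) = 3.00925265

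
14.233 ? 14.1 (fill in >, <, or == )>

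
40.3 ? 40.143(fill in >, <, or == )>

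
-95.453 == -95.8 False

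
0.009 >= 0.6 False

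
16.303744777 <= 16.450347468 True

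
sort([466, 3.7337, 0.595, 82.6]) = [0.595, 3.7337, 82.6, 466]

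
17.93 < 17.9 False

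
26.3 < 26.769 True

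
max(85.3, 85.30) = 85.30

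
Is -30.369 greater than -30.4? Yes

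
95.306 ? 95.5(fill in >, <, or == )<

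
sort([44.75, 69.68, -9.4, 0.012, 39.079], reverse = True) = [69.68, 44.75, 39.079, 0.012, -9.4]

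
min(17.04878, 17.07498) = 17.04878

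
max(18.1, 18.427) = 18.427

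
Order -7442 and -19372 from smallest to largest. -19372, -7442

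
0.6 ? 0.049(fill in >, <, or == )>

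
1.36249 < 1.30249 False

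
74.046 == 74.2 False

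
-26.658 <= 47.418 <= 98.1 True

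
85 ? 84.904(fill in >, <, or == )>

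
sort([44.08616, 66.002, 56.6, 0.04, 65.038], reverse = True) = [66.002, 65.038, 56.6, 44.08616, 0.04]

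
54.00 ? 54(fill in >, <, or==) ==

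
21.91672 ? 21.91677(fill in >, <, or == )<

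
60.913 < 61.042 True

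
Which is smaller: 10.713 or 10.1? 10.1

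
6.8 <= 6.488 False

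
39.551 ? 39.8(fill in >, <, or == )<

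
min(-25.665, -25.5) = -25.665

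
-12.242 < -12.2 True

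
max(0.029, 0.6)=0.6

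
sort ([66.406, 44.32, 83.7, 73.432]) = [44.32, 66.406, 73.432, 83.7]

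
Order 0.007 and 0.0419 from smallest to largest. 0.007, 0.0419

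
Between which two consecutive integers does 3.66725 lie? 3 and 4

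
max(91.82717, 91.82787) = 91.82787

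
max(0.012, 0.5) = 0.5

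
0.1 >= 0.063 True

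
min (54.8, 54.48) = 54.48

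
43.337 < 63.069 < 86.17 True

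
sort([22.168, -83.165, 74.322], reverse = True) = [74.322, 22.168, -83.165]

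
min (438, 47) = 47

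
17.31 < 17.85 True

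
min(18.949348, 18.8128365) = 18.8128365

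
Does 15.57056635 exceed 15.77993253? No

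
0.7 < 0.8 True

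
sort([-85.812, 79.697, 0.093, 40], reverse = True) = [79.697, 40, 0.093, -85.812]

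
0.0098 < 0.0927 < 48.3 True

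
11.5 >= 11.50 True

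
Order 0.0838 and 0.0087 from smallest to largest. 0.0087, 0.0838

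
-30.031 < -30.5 False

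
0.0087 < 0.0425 True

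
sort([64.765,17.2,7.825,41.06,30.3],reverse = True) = [64.765,41.06,30.3,17.2,7.825]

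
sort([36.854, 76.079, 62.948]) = [36.854, 62.948, 76.079]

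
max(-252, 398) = 398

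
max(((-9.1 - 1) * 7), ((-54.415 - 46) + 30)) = -70.415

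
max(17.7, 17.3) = 17.7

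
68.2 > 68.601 False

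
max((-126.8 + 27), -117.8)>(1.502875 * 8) False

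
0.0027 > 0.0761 False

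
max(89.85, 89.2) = 89.85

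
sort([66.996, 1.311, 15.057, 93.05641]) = [1.311, 15.057, 66.996, 93.05641]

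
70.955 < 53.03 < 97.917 False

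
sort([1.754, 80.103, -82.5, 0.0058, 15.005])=[-82.5, 0.0058, 1.754, 15.005, 80.103]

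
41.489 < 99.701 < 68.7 False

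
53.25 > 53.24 True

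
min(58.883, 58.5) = 58.5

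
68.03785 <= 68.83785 True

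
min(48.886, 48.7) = 48.7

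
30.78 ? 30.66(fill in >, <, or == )>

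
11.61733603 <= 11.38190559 False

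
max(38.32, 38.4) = 38.4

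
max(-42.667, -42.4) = -42.4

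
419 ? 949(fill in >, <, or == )<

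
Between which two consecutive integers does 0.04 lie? 0 and 1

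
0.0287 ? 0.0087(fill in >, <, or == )>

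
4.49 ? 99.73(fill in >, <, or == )<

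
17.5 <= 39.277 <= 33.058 False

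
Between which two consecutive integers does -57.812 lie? -58 and -57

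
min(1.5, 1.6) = 1.5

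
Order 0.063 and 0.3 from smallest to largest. 0.063,0.3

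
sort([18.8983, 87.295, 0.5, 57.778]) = [0.5, 18.8983, 57.778, 87.295]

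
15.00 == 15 True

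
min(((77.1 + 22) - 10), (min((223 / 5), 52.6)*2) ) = 89.1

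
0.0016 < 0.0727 True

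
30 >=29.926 True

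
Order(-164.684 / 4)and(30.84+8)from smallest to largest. (-164.684 / 4), (30.84+8)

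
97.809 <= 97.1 False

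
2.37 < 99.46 True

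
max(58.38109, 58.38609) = 58.38609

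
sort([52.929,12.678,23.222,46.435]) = [12.678,23.222,46.435,52.929]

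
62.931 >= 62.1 True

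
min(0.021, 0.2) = 0.021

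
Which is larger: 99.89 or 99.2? 99.89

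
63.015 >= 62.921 True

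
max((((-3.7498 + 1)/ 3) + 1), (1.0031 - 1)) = 0.0834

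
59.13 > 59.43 False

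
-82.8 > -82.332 False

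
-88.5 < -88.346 True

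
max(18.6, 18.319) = 18.6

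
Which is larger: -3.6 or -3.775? -3.6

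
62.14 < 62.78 True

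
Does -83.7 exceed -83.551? No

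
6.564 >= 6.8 False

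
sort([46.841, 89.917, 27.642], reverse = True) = [89.917, 46.841, 27.642]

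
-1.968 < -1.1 True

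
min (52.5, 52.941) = 52.5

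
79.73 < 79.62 False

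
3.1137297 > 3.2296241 False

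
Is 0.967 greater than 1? No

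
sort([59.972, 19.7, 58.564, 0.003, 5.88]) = [0.003, 5.88, 19.7, 58.564, 59.972]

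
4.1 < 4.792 True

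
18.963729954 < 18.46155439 False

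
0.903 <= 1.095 True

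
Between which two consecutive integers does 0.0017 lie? 0 and 1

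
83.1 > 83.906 False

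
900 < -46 False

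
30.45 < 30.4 False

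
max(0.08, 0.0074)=0.08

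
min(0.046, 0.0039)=0.0039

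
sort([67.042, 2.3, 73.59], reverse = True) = [73.59, 67.042, 2.3]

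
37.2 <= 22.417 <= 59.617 False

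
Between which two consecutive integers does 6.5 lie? 6 and 7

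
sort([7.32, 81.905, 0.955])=[0.955, 7.32, 81.905]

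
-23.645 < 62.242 True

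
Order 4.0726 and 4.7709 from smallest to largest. 4.0726, 4.7709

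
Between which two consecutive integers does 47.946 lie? 47 and 48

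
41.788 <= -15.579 False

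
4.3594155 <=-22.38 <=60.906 False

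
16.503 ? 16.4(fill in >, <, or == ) >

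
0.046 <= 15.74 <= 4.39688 False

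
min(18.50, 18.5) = 18.50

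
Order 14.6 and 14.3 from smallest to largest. 14.3, 14.6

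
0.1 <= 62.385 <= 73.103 True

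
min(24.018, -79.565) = -79.565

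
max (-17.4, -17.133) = -17.133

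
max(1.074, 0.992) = 1.074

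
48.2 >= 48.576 False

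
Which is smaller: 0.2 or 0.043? 0.043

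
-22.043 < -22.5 False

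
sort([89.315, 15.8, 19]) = [15.8, 19, 89.315]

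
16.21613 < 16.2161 False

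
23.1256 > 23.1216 True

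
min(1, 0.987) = 0.987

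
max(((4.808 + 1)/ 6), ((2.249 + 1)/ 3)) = 1.083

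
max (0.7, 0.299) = 0.7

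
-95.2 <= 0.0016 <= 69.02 True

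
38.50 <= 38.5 True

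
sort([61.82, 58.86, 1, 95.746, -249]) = [-249, 1, 58.86, 61.82, 95.746]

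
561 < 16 False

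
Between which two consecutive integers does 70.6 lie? 70 and 71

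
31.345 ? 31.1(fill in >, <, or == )>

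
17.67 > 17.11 True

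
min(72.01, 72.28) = 72.01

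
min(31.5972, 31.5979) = 31.5972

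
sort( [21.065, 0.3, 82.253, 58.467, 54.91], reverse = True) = [82.253, 58.467, 54.91, 21.065, 0.3]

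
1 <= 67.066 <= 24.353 False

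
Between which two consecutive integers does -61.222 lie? -62 and -61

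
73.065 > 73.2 False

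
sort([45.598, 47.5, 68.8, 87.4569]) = [45.598, 47.5, 68.8, 87.4569]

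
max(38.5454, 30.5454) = 38.5454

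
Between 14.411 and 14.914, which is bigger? 14.914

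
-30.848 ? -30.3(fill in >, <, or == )<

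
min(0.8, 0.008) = 0.008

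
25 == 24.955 False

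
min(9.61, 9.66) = 9.61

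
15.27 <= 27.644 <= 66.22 True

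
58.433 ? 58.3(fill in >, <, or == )>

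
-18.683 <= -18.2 True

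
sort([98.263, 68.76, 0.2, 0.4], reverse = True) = [98.263, 68.76, 0.4, 0.2]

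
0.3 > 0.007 True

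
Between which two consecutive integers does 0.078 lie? 0 and 1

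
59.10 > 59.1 False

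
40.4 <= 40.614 True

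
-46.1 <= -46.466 False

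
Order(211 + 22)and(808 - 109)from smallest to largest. (211 + 22), (808 - 109)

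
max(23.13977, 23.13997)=23.13997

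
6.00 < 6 False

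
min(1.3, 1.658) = 1.3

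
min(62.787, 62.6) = 62.6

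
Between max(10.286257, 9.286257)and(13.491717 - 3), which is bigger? (13.491717 - 3)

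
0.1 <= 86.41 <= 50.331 False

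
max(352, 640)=640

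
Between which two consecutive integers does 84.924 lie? 84 and 85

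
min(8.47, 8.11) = 8.11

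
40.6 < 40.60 False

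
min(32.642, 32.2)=32.2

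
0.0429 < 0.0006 False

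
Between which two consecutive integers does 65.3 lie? 65 and 66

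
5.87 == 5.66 False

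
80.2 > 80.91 False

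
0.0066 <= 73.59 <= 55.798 False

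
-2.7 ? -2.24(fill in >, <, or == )<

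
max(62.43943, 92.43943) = 92.43943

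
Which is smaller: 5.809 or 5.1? 5.1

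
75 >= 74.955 True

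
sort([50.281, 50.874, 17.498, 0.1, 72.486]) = [0.1, 17.498, 50.281, 50.874, 72.486]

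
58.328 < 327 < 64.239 False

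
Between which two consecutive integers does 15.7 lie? 15 and 16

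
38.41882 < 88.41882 True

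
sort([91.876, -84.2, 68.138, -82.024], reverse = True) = [91.876, 68.138, -82.024, -84.2]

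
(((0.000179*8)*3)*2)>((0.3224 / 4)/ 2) False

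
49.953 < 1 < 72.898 False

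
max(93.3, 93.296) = 93.3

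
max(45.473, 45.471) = 45.473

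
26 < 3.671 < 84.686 False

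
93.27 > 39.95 True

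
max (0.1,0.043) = 0.1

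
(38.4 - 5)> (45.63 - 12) False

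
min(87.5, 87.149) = 87.149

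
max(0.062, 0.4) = 0.4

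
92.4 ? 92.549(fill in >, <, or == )<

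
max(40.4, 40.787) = 40.787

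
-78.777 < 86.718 True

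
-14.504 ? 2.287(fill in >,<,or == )<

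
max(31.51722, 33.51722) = 33.51722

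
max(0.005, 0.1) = 0.1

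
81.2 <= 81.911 True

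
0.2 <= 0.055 False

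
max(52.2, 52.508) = 52.508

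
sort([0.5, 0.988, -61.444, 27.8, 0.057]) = [-61.444, 0.057, 0.5, 0.988, 27.8]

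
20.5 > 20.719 False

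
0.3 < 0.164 False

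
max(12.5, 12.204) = 12.5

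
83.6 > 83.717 False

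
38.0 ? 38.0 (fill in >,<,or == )==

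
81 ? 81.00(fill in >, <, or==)==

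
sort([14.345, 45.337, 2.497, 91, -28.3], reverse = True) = [91, 45.337, 14.345, 2.497, -28.3]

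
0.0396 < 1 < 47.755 True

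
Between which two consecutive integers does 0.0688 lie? 0 and 1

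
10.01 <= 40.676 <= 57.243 True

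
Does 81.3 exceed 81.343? No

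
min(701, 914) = 701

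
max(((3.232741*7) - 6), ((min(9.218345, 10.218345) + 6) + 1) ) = 16.629187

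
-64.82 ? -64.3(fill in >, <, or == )<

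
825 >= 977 False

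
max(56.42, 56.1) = 56.42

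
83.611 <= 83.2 False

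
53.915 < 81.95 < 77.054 False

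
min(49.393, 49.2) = 49.2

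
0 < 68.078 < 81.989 True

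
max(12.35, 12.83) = 12.83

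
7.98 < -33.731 False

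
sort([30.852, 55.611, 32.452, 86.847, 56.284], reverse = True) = [86.847, 56.284, 55.611, 32.452, 30.852]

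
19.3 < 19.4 True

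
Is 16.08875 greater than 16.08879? No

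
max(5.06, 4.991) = 5.06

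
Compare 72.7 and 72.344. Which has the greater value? 72.7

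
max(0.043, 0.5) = 0.5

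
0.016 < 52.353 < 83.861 True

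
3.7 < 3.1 False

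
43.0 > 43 False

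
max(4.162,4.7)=4.7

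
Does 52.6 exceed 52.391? Yes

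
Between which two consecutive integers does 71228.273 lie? 71228 and 71229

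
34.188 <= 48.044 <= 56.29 True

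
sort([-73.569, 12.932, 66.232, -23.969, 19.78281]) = [-73.569, -23.969, 12.932, 19.78281, 66.232]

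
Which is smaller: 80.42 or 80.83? 80.42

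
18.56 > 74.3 False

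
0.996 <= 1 True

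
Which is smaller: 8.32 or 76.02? 8.32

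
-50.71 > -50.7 False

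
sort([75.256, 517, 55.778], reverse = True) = [517, 75.256, 55.778]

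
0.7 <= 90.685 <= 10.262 False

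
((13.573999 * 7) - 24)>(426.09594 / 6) True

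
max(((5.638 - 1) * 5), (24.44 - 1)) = 23.44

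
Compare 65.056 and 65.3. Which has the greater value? 65.3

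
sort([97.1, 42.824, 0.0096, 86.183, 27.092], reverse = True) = [97.1, 86.183, 42.824, 27.092, 0.0096]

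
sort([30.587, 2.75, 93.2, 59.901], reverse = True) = [93.2, 59.901, 30.587, 2.75]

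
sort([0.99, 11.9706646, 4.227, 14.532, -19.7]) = [-19.7, 0.99, 4.227, 11.9706646, 14.532]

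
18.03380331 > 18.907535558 False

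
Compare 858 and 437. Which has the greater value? 858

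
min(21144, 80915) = 21144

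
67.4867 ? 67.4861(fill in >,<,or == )>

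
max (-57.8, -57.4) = -57.4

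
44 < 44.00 False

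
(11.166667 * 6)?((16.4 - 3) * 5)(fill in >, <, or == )>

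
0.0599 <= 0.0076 False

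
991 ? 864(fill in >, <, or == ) >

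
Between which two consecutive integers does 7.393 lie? 7 and 8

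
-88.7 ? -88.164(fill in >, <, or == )<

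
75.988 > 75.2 True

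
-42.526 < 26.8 True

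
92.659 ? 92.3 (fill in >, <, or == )>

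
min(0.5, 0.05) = 0.05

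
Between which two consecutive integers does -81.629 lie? -82 and -81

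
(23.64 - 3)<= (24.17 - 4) False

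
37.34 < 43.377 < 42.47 False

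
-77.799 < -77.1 True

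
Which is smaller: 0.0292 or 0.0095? 0.0095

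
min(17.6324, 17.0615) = 17.0615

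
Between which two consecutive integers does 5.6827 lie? 5 and 6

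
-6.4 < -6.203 True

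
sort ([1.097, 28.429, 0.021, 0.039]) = [0.021, 0.039, 1.097, 28.429]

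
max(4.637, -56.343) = 4.637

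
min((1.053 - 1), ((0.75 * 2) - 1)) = 0.053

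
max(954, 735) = 954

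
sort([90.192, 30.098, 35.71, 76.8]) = [30.098, 35.71, 76.8, 90.192]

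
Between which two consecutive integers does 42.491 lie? 42 and 43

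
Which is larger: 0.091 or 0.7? 0.7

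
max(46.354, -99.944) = 46.354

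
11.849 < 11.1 False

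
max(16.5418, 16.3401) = 16.5418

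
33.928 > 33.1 True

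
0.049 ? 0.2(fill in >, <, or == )<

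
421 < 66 False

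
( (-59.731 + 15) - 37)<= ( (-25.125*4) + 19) True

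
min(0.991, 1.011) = 0.991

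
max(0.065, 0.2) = 0.2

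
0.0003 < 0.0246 True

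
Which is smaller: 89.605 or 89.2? 89.2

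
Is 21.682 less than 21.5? No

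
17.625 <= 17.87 True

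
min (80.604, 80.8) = 80.604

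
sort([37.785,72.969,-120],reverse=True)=[72.969,37.785,-120]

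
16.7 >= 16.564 True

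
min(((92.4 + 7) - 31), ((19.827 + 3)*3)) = 68.4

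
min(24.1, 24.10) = 24.1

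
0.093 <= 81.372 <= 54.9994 False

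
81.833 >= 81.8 True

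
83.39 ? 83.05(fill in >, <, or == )>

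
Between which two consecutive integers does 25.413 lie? 25 and 26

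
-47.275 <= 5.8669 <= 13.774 True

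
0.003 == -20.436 False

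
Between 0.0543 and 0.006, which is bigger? 0.0543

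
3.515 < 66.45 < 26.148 False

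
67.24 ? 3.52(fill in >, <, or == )>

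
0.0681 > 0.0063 True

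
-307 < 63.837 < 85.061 True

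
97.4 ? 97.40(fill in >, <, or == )==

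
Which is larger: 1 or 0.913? 1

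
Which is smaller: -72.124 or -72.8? -72.8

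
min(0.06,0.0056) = 0.0056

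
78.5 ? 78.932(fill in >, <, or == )<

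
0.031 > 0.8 False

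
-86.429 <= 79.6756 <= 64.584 False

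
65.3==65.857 False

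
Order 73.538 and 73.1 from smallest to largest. 73.1, 73.538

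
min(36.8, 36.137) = 36.137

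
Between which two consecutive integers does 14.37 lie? 14 and 15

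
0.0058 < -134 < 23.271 False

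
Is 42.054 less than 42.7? Yes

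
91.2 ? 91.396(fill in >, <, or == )<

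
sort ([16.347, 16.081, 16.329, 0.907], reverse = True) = [16.347, 16.329, 16.081, 0.907]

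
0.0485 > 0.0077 True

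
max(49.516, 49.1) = 49.516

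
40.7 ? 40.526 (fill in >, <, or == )>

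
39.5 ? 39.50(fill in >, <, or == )==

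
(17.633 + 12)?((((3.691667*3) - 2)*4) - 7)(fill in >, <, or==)>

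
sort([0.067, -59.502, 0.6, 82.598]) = [-59.502, 0.067, 0.6, 82.598]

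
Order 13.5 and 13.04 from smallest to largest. 13.04, 13.5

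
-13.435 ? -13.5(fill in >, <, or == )>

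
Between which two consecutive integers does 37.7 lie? 37 and 38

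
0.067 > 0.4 False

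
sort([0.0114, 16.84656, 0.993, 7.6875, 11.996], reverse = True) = [16.84656, 11.996, 7.6875, 0.993, 0.0114]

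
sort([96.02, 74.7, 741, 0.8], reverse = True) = [741, 96.02, 74.7, 0.8]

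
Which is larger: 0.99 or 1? 1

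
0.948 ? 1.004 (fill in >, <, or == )<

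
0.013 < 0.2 True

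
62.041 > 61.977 True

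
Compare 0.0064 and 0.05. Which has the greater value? 0.05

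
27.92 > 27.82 True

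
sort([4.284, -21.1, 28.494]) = [-21.1, 4.284, 28.494]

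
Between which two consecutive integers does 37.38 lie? 37 and 38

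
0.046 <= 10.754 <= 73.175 True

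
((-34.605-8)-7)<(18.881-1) True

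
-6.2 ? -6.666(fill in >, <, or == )>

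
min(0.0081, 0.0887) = 0.0081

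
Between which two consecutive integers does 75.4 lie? 75 and 76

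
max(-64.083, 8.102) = 8.102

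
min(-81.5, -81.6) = -81.6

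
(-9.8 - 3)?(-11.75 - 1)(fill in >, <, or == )<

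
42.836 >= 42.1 True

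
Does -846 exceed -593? No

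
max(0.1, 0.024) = 0.1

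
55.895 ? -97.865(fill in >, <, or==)>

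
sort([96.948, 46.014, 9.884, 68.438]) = [9.884, 46.014, 68.438, 96.948]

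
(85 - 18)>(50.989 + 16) True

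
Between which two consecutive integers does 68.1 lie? 68 and 69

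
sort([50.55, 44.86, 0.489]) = [0.489, 44.86, 50.55]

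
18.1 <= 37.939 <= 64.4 True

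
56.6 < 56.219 False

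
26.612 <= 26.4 False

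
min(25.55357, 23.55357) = 23.55357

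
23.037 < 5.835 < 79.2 False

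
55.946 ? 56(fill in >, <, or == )<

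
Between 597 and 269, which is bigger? 597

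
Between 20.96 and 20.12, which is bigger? 20.96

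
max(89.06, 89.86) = 89.86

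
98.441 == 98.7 False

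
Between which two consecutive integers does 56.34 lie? 56 and 57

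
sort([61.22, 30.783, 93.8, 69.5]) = [30.783, 61.22, 69.5, 93.8]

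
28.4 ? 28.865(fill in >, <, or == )<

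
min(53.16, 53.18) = 53.16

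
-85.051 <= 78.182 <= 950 True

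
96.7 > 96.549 True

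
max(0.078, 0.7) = 0.7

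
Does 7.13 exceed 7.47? No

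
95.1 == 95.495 False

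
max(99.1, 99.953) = 99.953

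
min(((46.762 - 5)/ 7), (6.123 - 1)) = 5.123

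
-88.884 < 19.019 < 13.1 False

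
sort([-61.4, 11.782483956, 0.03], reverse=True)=[11.782483956, 0.03, -61.4]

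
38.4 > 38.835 False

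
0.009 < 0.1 True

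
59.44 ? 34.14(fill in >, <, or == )>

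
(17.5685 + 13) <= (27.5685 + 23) True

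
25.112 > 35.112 False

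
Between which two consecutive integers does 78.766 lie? 78 and 79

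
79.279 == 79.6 False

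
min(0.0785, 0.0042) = 0.0042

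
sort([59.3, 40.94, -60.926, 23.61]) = [-60.926, 23.61, 40.94, 59.3]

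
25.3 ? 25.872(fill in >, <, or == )<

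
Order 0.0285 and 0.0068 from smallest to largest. 0.0068, 0.0285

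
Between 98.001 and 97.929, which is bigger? 98.001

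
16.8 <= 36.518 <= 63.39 True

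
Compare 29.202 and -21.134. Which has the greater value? 29.202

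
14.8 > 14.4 True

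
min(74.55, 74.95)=74.55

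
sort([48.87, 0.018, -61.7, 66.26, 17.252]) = [-61.7, 0.018, 17.252, 48.87, 66.26]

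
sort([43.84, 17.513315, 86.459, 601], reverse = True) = [601, 86.459, 43.84, 17.513315]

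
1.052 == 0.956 False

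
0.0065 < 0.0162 True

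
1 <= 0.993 False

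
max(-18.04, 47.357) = 47.357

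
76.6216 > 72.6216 True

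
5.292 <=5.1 False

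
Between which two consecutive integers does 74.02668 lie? 74 and 75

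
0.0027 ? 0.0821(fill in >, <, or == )<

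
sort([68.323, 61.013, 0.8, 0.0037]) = [0.0037, 0.8, 61.013, 68.323]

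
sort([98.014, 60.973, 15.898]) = [15.898, 60.973, 98.014]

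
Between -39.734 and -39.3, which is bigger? -39.3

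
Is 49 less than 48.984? No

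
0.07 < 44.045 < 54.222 True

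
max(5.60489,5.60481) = 5.60489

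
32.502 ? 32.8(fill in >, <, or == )<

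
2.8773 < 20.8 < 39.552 True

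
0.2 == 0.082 False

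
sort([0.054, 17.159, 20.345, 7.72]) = [0.054, 7.72, 17.159, 20.345]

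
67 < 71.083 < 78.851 True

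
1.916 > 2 False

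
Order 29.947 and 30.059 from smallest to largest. 29.947, 30.059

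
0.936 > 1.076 False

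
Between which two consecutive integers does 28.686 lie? 28 and 29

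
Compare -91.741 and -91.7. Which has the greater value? -91.7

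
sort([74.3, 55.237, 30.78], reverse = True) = [74.3, 55.237, 30.78]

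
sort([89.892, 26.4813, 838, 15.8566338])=[15.8566338, 26.4813, 89.892, 838]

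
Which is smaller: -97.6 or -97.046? -97.6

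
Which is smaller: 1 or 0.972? 0.972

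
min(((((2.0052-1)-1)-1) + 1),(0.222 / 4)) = 0.0052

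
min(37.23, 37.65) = 37.23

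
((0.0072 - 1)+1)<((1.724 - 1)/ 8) True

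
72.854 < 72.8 False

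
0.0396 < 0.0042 False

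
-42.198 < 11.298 True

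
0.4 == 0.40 True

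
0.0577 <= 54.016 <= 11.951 False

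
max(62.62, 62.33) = 62.62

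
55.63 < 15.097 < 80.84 False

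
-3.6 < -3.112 True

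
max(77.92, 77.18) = 77.92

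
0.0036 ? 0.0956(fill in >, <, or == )<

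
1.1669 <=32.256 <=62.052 True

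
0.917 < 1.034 True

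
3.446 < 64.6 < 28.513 False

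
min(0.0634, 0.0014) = 0.0014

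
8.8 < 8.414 False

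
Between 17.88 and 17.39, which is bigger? 17.88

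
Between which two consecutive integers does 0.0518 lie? 0 and 1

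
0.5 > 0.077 True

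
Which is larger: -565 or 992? 992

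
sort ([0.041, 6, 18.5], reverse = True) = [18.5, 6, 0.041]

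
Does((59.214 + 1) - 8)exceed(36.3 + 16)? No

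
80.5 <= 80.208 False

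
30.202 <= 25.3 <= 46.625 False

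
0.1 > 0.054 True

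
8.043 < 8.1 True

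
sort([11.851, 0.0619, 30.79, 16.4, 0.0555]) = [0.0555, 0.0619, 11.851, 16.4, 30.79]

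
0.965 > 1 False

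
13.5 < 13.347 False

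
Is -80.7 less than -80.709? No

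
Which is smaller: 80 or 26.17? 26.17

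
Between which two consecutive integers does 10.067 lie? 10 and 11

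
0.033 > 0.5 False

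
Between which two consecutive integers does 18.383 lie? 18 and 19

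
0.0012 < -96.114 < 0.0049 False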